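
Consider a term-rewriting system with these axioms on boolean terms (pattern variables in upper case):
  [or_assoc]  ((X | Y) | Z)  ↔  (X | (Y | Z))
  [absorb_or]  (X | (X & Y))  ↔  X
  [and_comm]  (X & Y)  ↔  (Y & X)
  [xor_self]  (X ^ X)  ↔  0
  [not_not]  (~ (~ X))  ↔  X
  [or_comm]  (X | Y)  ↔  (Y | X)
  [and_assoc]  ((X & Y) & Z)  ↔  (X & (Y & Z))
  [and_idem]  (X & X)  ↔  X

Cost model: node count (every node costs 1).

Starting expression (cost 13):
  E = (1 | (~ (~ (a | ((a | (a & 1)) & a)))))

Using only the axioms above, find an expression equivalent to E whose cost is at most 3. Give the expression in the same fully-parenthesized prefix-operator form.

(1) (a | (a & 1))  =[absorb_or →]=  a    ⊢ (1 | (~ (~ (a | (a & a)))))
(2) (a | (a & a))  =[absorb_or →]=  a    ⊢ (1 | (~ (~ a)))
(3) (~ (~ a))  =[not_not →]=  a    ⊢ cost 3, within 3

(1 | a)   [cost 3]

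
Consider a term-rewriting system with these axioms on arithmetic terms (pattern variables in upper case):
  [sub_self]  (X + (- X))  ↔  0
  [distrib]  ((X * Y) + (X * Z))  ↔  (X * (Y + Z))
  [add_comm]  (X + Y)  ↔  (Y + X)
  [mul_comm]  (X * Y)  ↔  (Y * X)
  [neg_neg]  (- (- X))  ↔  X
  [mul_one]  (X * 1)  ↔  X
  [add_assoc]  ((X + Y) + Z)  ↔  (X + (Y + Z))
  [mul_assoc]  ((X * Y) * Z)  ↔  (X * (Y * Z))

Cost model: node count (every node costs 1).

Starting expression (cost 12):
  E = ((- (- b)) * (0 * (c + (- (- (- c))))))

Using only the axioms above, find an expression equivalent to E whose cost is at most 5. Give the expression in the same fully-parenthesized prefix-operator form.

(1) (- (- c))  =[neg_neg →]=  c    ⊢ ((- (- b)) * (0 * (c + (- c))))
(2) (c + (- c))  =[sub_self →]=  0    ⊢ ((- (- b)) * (0 * 0))
(3) (- (- b))  =[neg_neg →]=  b    ⊢ cost 5, within 5

(b * (0 * 0))   [cost 5]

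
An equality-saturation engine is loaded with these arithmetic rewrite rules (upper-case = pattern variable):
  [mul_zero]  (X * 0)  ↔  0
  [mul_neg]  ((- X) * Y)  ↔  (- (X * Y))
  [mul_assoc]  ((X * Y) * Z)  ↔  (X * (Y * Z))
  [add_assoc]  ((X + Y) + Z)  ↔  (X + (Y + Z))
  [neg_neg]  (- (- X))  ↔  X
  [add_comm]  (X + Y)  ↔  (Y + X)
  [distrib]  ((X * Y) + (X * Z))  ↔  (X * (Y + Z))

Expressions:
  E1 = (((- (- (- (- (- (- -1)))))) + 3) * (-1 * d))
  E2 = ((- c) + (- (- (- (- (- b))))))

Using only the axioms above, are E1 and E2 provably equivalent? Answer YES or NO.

NO

All listed rules preserve value, hence provable equivalence implies equal values everywhere; look for a separating assignment.
b=0, c=0, d=1 gives E1 ↦ -2, E2 ↦ 0; values differ ⇒ not provably equivalent.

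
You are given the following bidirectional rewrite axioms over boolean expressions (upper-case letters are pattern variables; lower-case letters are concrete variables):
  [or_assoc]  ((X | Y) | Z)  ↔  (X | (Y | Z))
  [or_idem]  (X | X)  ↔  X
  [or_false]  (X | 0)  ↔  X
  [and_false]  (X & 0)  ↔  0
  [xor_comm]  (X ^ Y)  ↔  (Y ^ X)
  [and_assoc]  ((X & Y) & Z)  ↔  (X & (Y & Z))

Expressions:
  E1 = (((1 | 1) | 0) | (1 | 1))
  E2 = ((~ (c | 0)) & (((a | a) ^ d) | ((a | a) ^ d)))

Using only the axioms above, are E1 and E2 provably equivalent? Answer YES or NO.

All listed rules preserve value, hence provable equivalence implies equal values everywhere; look for a separating assignment.
a=0, c=0, d=0 gives E1 ↦ 1, E2 ↦ 0; values differ ⇒ not provably equivalent.

NO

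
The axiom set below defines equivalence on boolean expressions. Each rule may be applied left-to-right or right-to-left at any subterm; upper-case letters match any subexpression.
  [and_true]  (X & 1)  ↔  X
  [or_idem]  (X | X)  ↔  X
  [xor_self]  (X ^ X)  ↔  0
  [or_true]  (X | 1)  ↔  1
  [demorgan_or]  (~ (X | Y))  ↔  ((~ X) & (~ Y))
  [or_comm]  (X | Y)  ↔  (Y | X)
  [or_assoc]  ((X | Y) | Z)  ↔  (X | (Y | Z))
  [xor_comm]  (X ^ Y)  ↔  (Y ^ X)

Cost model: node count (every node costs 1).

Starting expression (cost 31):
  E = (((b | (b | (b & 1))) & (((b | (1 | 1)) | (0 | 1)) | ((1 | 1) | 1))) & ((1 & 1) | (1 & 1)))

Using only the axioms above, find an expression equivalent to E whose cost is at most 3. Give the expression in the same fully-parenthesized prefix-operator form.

step 1: or_idem (→) rewrites (1 | 1) into 1, now (((b | (b | (b & 1))) & (((b | 1) | (0 | 1)) | ((1 | 1) | 1))) & ((1 & 1) | (1 & 1)))
step 2: or_true (→) rewrites (b | 1) into 1, now (((b | (b | (b & 1))) & ((1 | (0 | 1)) | ((1 | 1) | 1))) & ((1 & 1) | (1 & 1)))
step 3: or_comm (→) rewrites (b | (b | (b & 1))) into ((b | (b & 1)) | b), now ((((b | (b & 1)) | b) & ((1 | (0 | 1)) | ((1 | 1) | 1))) & ((1 & 1) | (1 & 1)))
step 4: or_idem (→) rewrites ((1 & 1) | (1 & 1)) into (1 & 1), now ((((b | (b & 1)) | b) & ((1 | (0 | 1)) | ((1 | 1) | 1))) & (1 & 1))
step 5: or_true (→) rewrites (0 | 1) into 1, now ((((b | (b & 1)) | b) & ((1 | 1) | ((1 | 1) | 1))) & (1 & 1))
step 6: and_true (→) rewrites (b & 1) into b, now ((((b | b) | b) & ((1 | 1) | ((1 | 1) | 1))) & (1 & 1))
step 7: or_idem (→) rewrites (1 | 1) into 1, now ((((b | b) | b) & ((1 | 1) | (1 | 1))) & (1 & 1))
step 8: and_true (→) rewrites (1 & 1) into 1, now ((((b | b) | b) & ((1 | 1) | (1 | 1))) & 1)
step 9: or_idem (→) rewrites ((1 | 1) | (1 | 1)) into (1 | 1), now ((((b | b) | b) & (1 | 1)) & 1)
step 10: and_true (→) rewrites ((((b | b) | b) & (1 | 1)) & 1) into (((b | b) | b) & (1 | 1))
step 11: or_idem (→) rewrites (b | b) into b, now ((b | b) & (1 | 1))
step 12: or_true (→) rewrites (1 | 1) into 1, now ((b | b) & 1)
step 13: and_true (→) rewrites ((b | b) & 1) into (b | b), reaching cost 3 (bound 3)

(b | b)   [cost 3]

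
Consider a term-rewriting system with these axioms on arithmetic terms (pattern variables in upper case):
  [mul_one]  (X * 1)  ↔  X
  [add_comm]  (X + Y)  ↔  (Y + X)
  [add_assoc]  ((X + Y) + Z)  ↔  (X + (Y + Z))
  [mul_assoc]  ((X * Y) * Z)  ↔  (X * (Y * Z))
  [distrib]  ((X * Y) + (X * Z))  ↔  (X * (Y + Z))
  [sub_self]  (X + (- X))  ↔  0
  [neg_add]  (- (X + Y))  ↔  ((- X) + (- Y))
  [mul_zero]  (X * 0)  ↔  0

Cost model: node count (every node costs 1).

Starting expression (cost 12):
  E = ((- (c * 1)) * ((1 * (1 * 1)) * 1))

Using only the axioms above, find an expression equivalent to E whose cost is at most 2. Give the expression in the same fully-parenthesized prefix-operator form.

(- c)   [cost 2]

(1) (1 * 1)  =[mul_one →]=  1    ⊢ ((- (c * 1)) * ((1 * 1) * 1))
(2) (c * 1)  =[mul_one →]=  c    ⊢ ((- c) * ((1 * 1) * 1))
(3) (1 * 1)  =[mul_one →]=  1    ⊢ ((- c) * (1 * 1))
(4) (1 * 1)  =[mul_one →]=  1    ⊢ ((- c) * 1)
(5) ((- c) * 1)  =[mul_one →]=  (- c)    ⊢ cost 2, within 2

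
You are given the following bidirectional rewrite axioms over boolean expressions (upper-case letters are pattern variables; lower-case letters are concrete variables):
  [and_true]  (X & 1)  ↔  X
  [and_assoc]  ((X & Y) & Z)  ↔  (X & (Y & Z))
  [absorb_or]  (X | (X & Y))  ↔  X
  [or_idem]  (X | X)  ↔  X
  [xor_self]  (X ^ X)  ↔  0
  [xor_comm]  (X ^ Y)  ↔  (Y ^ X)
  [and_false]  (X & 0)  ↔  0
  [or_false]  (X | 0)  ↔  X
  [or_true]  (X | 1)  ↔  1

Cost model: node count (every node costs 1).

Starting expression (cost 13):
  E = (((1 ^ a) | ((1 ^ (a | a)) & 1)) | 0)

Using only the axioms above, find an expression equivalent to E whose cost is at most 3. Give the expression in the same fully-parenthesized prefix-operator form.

(1 ^ a)   [cost 3]

1. [or_idem →] (a | a)  →  a;  E = (((1 ^ a) | ((1 ^ a) & 1)) | 0)
2. [absorb_or →] ((1 ^ a) | ((1 ^ a) & 1))  →  (1 ^ a);  E = ((1 ^ a) | 0)
3. [or_false →] ((1 ^ a) | 0)  →  (1 ^ a);  cost 3 ≤ 3, done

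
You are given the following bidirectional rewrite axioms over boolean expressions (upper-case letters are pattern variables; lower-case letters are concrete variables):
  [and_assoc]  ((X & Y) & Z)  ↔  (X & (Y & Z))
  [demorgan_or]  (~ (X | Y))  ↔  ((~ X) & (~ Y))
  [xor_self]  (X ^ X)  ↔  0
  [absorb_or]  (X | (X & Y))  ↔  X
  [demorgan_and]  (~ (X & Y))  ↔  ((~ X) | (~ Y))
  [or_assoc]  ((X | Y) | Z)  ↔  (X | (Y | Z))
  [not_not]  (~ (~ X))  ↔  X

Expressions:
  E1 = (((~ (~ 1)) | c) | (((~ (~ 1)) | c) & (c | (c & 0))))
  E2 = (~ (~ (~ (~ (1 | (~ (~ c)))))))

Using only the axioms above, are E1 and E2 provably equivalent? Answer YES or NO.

YES

1. [absorb_or →] (c | (c & 0))  →  c;  E1 = (((~ (~ 1)) | c) | (((~ (~ 1)) | c) & c))
2. [absorb_or →] (((~ (~ 1)) | c) | (((~ (~ 1)) | c) & c))  →  ((~ (~ 1)) | c)
3. [not_not →] (~ (~ 1))  →  1;  E1 = (1 | c)
4. [not_not ←] c  →  (~ (~ c));  E1 = (1 | (~ (~ c)))
5. [not_not ←] (1 | (~ (~ c)))  →  (~ (~ (1 | (~ (~ c)))))
6. [not_not ←] (~ (~ (1 | (~ (~ c)))))  →  (~ (~ (~ (~ (1 | (~ (~ c)))))));  this is E2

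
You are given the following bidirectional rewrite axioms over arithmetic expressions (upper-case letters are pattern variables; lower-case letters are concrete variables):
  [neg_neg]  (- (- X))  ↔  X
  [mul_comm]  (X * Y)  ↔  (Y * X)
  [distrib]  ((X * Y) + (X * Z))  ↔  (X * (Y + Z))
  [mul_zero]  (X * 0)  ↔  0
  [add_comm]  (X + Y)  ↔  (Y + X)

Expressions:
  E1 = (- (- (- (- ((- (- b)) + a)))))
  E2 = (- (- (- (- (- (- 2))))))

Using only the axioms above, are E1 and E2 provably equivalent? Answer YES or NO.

NO

The axioms are sound identities: if E1 ↔* E2 then E1 and E2 evaluate identically under any assignment.
Under a=0, b=0: E1 evaluates to 0, E2 to 2. Distinct ⇒ no rewrite sequence connects them.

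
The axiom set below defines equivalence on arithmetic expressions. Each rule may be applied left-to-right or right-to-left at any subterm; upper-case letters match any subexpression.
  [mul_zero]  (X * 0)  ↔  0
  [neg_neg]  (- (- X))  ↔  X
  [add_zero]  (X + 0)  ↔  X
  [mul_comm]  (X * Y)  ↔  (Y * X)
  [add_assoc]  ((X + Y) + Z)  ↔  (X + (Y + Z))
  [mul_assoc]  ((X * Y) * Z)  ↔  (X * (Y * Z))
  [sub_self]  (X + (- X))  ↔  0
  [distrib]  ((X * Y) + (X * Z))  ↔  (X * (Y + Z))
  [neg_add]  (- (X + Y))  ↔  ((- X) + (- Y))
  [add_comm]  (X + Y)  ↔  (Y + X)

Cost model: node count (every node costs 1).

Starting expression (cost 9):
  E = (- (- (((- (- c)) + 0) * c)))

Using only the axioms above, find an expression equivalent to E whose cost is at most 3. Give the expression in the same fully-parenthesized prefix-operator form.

(c * c)   [cost 3]

1. [add_zero →] ((- (- c)) + 0)  →  (- (- c));  E = (- (- ((- (- c)) * c)))
2. [neg_neg →] (- (- ((- (- c)) * c)))  →  ((- (- c)) * c)
3. [neg_neg →] (- (- c))  →  c;  cost 3 ≤ 3, done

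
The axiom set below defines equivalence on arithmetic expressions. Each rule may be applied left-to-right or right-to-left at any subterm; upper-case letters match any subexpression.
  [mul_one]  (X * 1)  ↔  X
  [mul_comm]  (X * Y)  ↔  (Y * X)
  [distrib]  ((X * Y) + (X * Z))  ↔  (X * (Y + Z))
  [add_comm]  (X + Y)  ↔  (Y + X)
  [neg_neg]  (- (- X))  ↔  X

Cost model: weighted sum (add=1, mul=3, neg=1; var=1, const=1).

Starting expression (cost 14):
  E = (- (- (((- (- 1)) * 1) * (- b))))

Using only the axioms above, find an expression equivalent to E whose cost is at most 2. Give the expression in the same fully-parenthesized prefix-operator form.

(- b)   [cost 2]

(1) (- (- (((- (- 1)) * 1) * (- b))))  =[neg_neg →]=  (((- (- 1)) * 1) * (- b))
(2) (((- (- 1)) * 1) * (- b))  =[mul_comm →]=  ((- b) * ((- (- 1)) * 1))
(3) (- (- 1))  =[neg_neg →]=  1    ⊢ ((- b) * (1 * 1))
(4) (1 * 1)  =[mul_one →]=  1    ⊢ ((- b) * 1)
(5) ((- b) * 1)  =[mul_one →]=  (- b)    ⊢ cost 2, within 2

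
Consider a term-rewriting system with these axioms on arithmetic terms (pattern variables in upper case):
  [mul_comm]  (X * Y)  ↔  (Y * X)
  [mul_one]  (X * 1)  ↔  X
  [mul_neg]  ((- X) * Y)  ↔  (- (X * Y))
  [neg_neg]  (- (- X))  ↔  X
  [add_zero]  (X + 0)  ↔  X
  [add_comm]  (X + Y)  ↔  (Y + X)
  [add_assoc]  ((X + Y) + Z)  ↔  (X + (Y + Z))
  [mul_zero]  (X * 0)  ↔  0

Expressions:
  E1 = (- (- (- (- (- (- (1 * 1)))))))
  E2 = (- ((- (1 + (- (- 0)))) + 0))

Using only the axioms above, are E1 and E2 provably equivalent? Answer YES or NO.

step 1: mul_one (→) rewrites (1 * 1) into 1, now (- (- (- (- (- (- 1))))))
step 2: neg_neg (→) rewrites (- (- (- (- (- (- 1)))))) into (- (- (- (- 1))))
step 3: neg_neg (→) rewrites (- (- 1)) into 1, now (- (- 1))
step 4: add_zero (←) rewrites (- 1) into ((- 1) + 0), now (- ((- 1) + 0))
step 5: add_zero (←) rewrites 1 into (1 + 0), now (- ((- (1 + 0)) + 0))
step 6: neg_neg (←) rewrites 0 into (- (- 0)), which is E2

YES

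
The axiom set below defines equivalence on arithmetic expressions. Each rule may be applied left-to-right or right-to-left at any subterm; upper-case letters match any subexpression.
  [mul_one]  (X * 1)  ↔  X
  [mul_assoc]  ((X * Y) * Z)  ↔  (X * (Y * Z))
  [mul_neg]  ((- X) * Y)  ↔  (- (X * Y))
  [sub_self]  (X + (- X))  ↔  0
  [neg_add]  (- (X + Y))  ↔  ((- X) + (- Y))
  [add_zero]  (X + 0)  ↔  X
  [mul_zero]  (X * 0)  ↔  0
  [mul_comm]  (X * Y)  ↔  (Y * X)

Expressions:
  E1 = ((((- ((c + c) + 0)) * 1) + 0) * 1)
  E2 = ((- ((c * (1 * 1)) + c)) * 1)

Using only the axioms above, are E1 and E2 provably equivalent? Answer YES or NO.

YES

1. [add_zero →] (((- ((c + c) + 0)) * 1) + 0)  →  ((- ((c + c) + 0)) * 1);  E1 = (((- ((c + c) + 0)) * 1) * 1)
2. [mul_one →] ((- ((c + c) + 0)) * 1)  →  (- ((c + c) + 0));  E1 = ((- ((c + c) + 0)) * 1)
3. [add_zero →] ((c + c) + 0)  →  (c + c);  E1 = ((- (c + c)) * 1)
4. [mul_one →] ((- (c + c)) * 1)  →  (- (c + c))
5. [mul_one ←] c  →  (c * 1);  E1 = (- ((c * 1) + c))
6. [mul_one ←] (- ((c * 1) + c))  →  ((- ((c * 1) + c)) * 1)
7. [mul_one ←] 1  →  (1 * 1);  this is E2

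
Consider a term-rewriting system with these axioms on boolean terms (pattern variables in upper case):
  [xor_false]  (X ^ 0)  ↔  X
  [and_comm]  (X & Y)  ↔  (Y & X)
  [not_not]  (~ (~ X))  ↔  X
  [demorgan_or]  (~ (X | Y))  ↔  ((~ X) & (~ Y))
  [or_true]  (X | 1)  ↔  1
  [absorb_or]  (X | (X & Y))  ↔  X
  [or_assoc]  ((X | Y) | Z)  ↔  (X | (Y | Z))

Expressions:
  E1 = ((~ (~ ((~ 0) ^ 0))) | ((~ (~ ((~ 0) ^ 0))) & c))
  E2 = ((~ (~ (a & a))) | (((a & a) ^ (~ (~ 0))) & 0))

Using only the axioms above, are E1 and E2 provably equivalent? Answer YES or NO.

The axioms are sound identities: if E1 ↔* E2 then E1 and E2 evaluate identically under any assignment.
Under a=0, c=0: E1 evaluates to 1, E2 to 0. Distinct ⇒ no rewrite sequence connects them.

NO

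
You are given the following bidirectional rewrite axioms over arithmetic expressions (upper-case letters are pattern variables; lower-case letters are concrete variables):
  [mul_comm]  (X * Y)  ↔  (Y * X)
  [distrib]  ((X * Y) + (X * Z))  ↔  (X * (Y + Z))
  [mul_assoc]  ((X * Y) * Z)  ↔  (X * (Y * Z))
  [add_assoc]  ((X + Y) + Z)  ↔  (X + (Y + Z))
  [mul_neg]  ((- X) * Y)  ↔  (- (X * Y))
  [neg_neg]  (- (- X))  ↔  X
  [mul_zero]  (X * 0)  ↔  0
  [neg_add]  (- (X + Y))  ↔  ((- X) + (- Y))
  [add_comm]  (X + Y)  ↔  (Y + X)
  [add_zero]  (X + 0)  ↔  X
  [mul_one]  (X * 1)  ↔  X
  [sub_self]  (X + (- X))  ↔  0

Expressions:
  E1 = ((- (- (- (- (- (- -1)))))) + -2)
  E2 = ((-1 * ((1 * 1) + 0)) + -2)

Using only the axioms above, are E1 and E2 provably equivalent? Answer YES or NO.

YES

step 1: neg_neg (→) rewrites (- (- (- (- (- (- -1)))))) into (- (- (- (- -1)))), now ((- (- (- (- -1)))) + -2)
step 2: neg_neg (→) rewrites (- (- (- (- -1)))) into (- (- -1)), now ((- (- -1)) + -2)
step 3: neg_neg (→) rewrites (- (- -1)) into -1, now (-1 + -2)
step 4: mul_one (←) rewrites -1 into (-1 * 1), now ((-1 * 1) + -2)
step 5: add_zero (←) rewrites 1 into (1 + 0), now ((-1 * (1 + 0)) + -2)
step 6: mul_one (←) rewrites 1 into (1 * 1), which is E2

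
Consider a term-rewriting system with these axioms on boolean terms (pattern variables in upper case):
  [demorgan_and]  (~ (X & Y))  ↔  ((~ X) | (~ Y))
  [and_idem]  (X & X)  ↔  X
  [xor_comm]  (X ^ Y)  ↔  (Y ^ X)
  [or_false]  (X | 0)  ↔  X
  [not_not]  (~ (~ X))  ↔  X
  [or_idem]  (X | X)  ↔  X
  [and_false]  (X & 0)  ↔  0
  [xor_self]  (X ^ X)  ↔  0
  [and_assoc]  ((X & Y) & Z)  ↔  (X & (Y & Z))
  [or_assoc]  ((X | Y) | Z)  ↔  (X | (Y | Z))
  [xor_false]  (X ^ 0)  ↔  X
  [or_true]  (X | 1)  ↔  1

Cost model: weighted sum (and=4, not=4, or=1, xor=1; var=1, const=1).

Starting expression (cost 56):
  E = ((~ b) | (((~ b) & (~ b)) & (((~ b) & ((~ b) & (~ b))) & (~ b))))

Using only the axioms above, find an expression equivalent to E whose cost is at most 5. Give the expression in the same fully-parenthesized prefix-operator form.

step 1: and_idem (→) rewrites ((~ b) & (~ b)) into (~ b), now ((~ b) | (((~ b) & (~ b)) & (((~ b) & (~ b)) & (~ b))))
step 2: and_idem (→) rewrites ((~ b) & (~ b)) into (~ b), now ((~ b) | (((~ b) & (~ b)) & ((~ b) & (~ b))))
step 3: and_idem (→) rewrites (((~ b) & (~ b)) & ((~ b) & (~ b))) into ((~ b) & (~ b)), now ((~ b) | ((~ b) & (~ b)))
step 4: and_idem (→) rewrites ((~ b) & (~ b)) into (~ b), now ((~ b) | (~ b))
step 5: or_idem (→) rewrites ((~ b) | (~ b)) into (~ b), reaching cost 5 (bound 5)

(~ b)   [cost 5]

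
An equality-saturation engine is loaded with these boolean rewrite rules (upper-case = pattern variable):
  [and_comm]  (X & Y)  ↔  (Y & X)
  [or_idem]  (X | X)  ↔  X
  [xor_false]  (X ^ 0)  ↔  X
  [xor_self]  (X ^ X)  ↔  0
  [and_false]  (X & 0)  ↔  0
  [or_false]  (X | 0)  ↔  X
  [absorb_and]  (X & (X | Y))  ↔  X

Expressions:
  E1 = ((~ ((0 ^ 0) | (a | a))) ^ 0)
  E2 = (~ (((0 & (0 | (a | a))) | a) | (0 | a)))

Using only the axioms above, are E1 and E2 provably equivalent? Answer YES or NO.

(1) ((~ ((0 ^ 0) | (a | a))) ^ 0)  =[xor_false →]=  (~ ((0 ^ 0) | (a | a)))
(2) (0 ^ 0)  =[xor_self →]=  0    ⊢ (~ (0 | (a | a)))
(3) (a | a)  =[or_idem →]=  a    ⊢ (~ (0 | a))
(4) (0 | a)  =[or_idem ←]=  ((0 | a) | (0 | a))    ⊢ (~ ((0 | a) | (0 | a)))
(5) 0  =[absorb_and ←]=  (0 & (0 | a))    ⊢ (~ (((0 & (0 | a)) | a) | (0 | a)))
(6) a  =[or_idem ←]=  (a | a)    ⊢ E2

YES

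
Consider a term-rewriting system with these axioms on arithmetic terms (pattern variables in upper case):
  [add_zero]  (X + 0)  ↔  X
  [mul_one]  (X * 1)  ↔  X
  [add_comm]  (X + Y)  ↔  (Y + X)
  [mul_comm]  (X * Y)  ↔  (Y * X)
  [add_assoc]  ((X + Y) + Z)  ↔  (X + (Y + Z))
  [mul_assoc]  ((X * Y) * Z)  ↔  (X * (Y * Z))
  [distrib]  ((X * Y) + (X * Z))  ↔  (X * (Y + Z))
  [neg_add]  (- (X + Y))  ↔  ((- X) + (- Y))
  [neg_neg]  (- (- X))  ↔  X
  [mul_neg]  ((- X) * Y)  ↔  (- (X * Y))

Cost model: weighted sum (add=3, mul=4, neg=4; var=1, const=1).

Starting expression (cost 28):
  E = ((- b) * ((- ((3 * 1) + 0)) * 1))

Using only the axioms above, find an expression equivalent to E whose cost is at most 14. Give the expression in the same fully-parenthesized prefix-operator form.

1. [add_zero →] ((3 * 1) + 0)  →  (3 * 1);  E = ((- b) * ((- (3 * 1)) * 1))
2. [mul_one →] ((- (3 * 1)) * 1)  →  (- (3 * 1));  E = ((- b) * (- (3 * 1)))
3. [mul_one →] (3 * 1)  →  3;  cost 14 ≤ 14, done

((- b) * (- 3))   [cost 14]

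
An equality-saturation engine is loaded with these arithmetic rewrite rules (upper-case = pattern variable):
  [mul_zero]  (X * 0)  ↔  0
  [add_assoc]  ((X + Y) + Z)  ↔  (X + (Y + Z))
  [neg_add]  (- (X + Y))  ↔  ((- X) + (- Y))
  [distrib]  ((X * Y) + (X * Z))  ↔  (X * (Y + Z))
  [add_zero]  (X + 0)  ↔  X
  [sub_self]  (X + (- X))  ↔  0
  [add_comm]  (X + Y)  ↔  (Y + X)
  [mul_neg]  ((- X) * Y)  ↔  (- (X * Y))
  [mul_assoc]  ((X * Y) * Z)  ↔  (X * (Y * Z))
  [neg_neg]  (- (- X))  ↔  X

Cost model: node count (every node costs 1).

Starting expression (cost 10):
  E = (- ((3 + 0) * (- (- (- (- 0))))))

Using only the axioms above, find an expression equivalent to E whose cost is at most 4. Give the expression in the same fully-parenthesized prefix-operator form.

(1) (- (- (- 0)))  =[neg_neg →]=  (- 0)    ⊢ (- ((3 + 0) * (- (- 0))))
(2) (- (- 0))  =[neg_neg →]=  0    ⊢ (- ((3 + 0) * 0))
(3) (3 + 0)  =[add_zero →]=  3    ⊢ cost 4, within 4

(- (3 * 0))   [cost 4]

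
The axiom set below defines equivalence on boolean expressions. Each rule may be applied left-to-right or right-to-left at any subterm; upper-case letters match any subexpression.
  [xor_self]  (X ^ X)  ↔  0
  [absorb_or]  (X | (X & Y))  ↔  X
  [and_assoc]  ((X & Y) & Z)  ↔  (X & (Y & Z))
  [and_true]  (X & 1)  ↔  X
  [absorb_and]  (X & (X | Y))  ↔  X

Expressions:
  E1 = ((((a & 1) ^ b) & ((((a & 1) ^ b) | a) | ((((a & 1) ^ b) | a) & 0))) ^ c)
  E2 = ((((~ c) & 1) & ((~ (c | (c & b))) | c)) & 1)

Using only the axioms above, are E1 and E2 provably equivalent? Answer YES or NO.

NO

All listed rules preserve value, hence provable equivalence implies equal values everywhere; look for a separating assignment.
a=0, b=0, c=0 gives E1 ↦ 0, E2 ↦ 1; values differ ⇒ not provably equivalent.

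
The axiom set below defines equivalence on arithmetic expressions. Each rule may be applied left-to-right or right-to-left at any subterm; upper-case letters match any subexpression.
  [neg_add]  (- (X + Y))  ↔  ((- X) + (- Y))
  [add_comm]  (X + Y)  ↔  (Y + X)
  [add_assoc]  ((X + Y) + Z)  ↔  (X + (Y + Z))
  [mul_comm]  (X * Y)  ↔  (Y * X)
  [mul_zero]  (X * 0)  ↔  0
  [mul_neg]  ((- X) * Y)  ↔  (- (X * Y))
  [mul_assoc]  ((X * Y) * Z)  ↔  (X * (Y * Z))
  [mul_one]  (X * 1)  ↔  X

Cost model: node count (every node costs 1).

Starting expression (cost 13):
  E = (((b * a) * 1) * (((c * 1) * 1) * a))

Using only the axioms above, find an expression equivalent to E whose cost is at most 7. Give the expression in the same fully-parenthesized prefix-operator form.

1. [mul_one →] ((c * 1) * 1)  →  (c * 1);  E = (((b * a) * 1) * ((c * 1) * a))
2. [mul_one →] (c * 1)  →  c;  E = (((b * a) * 1) * (c * a))
3. [mul_one →] ((b * a) * 1)  →  (b * a);  cost 7 ≤ 7, done

((b * a) * (c * a))   [cost 7]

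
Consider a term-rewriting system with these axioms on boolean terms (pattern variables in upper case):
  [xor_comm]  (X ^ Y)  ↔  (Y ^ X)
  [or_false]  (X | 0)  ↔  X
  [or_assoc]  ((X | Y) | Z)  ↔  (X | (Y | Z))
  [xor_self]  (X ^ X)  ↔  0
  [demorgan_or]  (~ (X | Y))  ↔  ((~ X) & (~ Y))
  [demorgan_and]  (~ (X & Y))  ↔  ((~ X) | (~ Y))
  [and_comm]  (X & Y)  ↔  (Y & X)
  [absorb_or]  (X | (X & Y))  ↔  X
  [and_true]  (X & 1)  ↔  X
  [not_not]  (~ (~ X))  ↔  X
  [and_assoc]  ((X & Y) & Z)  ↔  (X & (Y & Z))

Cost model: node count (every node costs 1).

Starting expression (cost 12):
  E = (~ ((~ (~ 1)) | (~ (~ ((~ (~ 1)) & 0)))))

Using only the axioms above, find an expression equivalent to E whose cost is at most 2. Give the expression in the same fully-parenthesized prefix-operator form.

1. [not_not →] (~ (~ ((~ (~ 1)) & 0)))  →  ((~ (~ 1)) & 0);  E = (~ ((~ (~ 1)) | ((~ (~ 1)) & 0)))
2. [absorb_or →] ((~ (~ 1)) | ((~ (~ 1)) & 0))  →  (~ (~ 1));  E = (~ (~ (~ 1)))
3. [not_not →] (~ (~ (~ 1)))  →  (~ 1);  cost 2 ≤ 2, done

(~ 1)   [cost 2]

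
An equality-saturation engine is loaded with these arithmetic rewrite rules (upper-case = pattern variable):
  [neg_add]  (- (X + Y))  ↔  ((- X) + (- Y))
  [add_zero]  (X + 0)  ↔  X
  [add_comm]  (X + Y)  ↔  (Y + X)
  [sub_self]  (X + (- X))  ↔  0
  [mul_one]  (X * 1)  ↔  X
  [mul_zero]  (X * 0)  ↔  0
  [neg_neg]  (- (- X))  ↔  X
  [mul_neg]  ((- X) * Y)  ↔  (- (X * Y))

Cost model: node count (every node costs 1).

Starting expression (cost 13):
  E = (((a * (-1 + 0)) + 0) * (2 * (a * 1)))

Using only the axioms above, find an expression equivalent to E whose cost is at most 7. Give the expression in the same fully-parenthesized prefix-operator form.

1. [mul_one →] (a * 1)  →  a;  E = (((a * (-1 + 0)) + 0) * (2 * a))
2. [add_zero →] ((a * (-1 + 0)) + 0)  →  (a * (-1 + 0));  E = ((a * (-1 + 0)) * (2 * a))
3. [add_zero →] (-1 + 0)  →  -1;  cost 7 ≤ 7, done

((a * -1) * (2 * a))   [cost 7]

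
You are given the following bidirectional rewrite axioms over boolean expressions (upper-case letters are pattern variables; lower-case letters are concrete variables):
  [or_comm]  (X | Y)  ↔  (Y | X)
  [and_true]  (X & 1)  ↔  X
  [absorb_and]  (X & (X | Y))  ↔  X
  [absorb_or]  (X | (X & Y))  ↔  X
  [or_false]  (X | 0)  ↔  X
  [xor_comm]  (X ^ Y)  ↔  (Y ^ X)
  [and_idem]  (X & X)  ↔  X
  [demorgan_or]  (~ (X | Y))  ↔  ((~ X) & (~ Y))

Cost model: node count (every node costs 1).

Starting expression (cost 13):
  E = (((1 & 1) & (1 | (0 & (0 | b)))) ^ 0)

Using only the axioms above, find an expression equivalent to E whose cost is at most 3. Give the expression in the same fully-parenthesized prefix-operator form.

(1 ^ 0)   [cost 3]

step 1: absorb_and (→) rewrites (0 & (0 | b)) into 0, now (((1 & 1) & (1 | 0)) ^ 0)
step 2: and_true (→) rewrites (1 & 1) into 1, now ((1 & (1 | 0)) ^ 0)
step 3: or_false (→) rewrites (1 | 0) into 1, now ((1 & 1) ^ 0)
step 4: and_idem (→) rewrites (1 & 1) into 1, reaching cost 3 (bound 3)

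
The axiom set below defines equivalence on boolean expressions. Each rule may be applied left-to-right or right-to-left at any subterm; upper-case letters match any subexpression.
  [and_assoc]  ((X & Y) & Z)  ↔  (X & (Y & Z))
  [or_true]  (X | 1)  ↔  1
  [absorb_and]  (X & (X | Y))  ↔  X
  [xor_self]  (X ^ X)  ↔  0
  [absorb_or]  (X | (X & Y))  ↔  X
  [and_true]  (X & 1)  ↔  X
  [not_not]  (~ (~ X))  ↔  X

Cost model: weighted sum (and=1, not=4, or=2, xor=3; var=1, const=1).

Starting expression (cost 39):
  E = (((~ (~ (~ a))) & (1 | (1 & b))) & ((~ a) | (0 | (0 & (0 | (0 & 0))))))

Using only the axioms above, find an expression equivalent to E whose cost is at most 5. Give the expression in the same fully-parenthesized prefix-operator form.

(1) (0 | (0 & 0))  =[absorb_or →]=  0    ⊢ (((~ (~ (~ a))) & (1 | (1 & b))) & ((~ a) | (0 | (0 & 0))))
(2) (1 | (1 & b))  =[absorb_or →]=  1    ⊢ (((~ (~ (~ a))) & 1) & ((~ a) | (0 | (0 & 0))))
(3) ((~ (~ (~ a))) & 1)  =[and_true →]=  (~ (~ (~ a)))    ⊢ ((~ (~ (~ a))) & ((~ a) | (0 | (0 & 0))))
(4) (0 | (0 & 0))  =[absorb_or →]=  0    ⊢ ((~ (~ (~ a))) & ((~ a) | 0))
(5) (~ (~ a))  =[not_not →]=  a    ⊢ ((~ a) & ((~ a) | 0))
(6) ((~ a) & ((~ a) | 0))  =[absorb_and →]=  (~ a)    ⊢ cost 5, within 5

(~ a)   [cost 5]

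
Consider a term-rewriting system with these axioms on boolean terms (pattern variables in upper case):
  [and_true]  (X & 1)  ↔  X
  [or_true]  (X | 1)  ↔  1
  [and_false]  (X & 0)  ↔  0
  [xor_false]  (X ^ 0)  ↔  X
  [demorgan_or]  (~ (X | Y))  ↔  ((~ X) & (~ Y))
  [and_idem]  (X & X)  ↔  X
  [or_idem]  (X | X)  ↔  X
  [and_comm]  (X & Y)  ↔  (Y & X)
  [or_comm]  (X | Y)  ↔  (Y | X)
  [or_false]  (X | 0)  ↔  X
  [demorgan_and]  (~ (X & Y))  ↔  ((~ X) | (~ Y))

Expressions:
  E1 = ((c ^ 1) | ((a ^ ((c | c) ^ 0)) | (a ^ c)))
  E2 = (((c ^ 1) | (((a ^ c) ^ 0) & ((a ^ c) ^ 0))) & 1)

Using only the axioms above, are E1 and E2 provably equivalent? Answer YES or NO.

YES

step 1: xor_false (→) rewrites ((c | c) ^ 0) into (c | c), now ((c ^ 1) | ((a ^ (c | c)) | (a ^ c)))
step 2: or_idem (→) rewrites (c | c) into c, now ((c ^ 1) | ((a ^ c) | (a ^ c)))
step 3: or_idem (→) rewrites ((a ^ c) | (a ^ c)) into (a ^ c), now ((c ^ 1) | (a ^ c))
step 4: xor_false (←) rewrites (a ^ c) into ((a ^ c) ^ 0), now ((c ^ 1) | ((a ^ c) ^ 0))
step 5: and_idem (←) rewrites ((a ^ c) ^ 0) into (((a ^ c) ^ 0) & ((a ^ c) ^ 0)), now ((c ^ 1) | (((a ^ c) ^ 0) & ((a ^ c) ^ 0)))
step 6: and_true (←) rewrites ((c ^ 1) | (((a ^ c) ^ 0) & ((a ^ c) ^ 0))) into (((c ^ 1) | (((a ^ c) ^ 0) & ((a ^ c) ^ 0))) & 1), which is E2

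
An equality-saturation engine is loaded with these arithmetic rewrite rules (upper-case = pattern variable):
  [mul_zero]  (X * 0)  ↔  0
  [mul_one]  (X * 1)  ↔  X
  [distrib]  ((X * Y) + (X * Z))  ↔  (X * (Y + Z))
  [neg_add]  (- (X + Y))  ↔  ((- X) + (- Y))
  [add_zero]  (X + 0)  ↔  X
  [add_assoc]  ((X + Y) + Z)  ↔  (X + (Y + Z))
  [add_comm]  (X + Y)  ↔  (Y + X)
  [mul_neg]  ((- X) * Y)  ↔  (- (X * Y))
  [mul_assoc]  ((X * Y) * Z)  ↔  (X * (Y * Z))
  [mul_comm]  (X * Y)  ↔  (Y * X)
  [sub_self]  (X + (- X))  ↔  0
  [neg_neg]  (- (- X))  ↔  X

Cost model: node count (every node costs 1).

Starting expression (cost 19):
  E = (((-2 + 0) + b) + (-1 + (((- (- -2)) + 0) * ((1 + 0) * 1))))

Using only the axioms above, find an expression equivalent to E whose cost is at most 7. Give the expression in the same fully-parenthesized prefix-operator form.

((-2 + b) + (-1 + -2))   [cost 7]

step 1: neg_neg (→) rewrites (- (- -2)) into -2, now (((-2 + 0) + b) + (-1 + ((-2 + 0) * ((1 + 0) * 1))))
step 2: add_zero (→) rewrites (1 + 0) into 1, now (((-2 + 0) + b) + (-1 + ((-2 + 0) * (1 * 1))))
step 3: add_zero (→) rewrites (-2 + 0) into -2, now ((-2 + b) + (-1 + ((-2 + 0) * (1 * 1))))
step 4: add_zero (→) rewrites (-2 + 0) into -2, now ((-2 + b) + (-1 + (-2 * (1 * 1))))
step 5: mul_one (→) rewrites (1 * 1) into 1, now ((-2 + b) + (-1 + (-2 * 1)))
step 6: mul_one (→) rewrites (-2 * 1) into -2, reaching cost 7 (bound 7)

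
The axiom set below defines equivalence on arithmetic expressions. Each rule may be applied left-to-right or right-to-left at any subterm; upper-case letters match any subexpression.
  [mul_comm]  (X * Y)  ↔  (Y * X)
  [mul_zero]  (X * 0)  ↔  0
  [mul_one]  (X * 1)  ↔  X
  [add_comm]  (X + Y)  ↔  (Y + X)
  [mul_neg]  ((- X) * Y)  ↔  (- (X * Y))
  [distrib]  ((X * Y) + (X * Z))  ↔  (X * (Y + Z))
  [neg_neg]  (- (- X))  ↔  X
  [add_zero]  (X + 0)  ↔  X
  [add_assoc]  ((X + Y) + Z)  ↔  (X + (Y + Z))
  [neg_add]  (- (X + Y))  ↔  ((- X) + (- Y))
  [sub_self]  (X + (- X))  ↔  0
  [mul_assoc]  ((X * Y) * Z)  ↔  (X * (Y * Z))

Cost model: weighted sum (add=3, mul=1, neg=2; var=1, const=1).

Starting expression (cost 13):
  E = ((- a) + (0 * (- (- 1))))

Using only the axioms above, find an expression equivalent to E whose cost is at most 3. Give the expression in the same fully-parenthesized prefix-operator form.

(- a)   [cost 3]

1. [neg_neg →] (- (- 1))  →  1;  E = ((- a) + (0 * 1))
2. [mul_one →] (0 * 1)  →  0;  E = ((- a) + 0)
3. [add_zero →] ((- a) + 0)  →  (- a);  cost 3 ≤ 3, done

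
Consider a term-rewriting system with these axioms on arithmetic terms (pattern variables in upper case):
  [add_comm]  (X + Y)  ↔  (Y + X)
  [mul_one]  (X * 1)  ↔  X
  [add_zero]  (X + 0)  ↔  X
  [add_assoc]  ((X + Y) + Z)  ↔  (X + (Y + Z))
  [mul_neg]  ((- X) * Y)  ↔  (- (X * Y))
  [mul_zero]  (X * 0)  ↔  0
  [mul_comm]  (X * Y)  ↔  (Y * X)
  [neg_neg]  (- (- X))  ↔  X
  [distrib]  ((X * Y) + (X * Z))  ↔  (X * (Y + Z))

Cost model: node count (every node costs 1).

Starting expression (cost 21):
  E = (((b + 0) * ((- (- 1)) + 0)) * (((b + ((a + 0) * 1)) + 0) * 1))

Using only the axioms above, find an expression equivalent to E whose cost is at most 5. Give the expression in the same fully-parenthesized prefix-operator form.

(1) (a + 0)  =[add_zero →]=  a    ⊢ (((b + 0) * ((- (- 1)) + 0)) * (((b + (a * 1)) + 0) * 1))
(2) ((b + (a * 1)) + 0)  =[add_zero →]=  (b + (a * 1))    ⊢ (((b + 0) * ((- (- 1)) + 0)) * ((b + (a * 1)) * 1))
(3) (b + 0)  =[add_zero →]=  b    ⊢ ((b * ((- (- 1)) + 0)) * ((b + (a * 1)) * 1))
(4) (- (- 1))  =[neg_neg →]=  1    ⊢ ((b * (1 + 0)) * ((b + (a * 1)) * 1))
(5) (1 + 0)  =[add_zero →]=  1    ⊢ ((b * 1) * ((b + (a * 1)) * 1))
(6) ((b + (a * 1)) * 1)  =[mul_one →]=  (b + (a * 1))    ⊢ ((b * 1) * (b + (a * 1)))
(7) (b * 1)  =[mul_one →]=  b    ⊢ (b * (b + (a * 1)))
(8) (a * 1)  =[mul_one →]=  a    ⊢ cost 5, within 5

(b * (b + a))   [cost 5]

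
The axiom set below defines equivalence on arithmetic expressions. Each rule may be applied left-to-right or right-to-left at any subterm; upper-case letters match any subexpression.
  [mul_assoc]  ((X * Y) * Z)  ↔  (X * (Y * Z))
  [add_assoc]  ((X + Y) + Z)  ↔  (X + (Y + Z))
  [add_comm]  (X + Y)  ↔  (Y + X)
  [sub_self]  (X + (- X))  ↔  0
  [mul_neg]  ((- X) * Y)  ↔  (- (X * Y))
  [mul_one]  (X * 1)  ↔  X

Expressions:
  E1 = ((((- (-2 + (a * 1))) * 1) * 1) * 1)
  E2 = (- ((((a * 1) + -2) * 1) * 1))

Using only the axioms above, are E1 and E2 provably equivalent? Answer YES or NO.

step 1: mul_assoc (→) rewrites (((- (-2 + (a * 1))) * 1) * 1) into ((- (-2 + (a * 1))) * (1 * 1)), now (((- (-2 + (a * 1))) * (1 * 1)) * 1)
step 2: mul_one (→) rewrites (1 * 1) into 1, now (((- (-2 + (a * 1))) * 1) * 1)
step 3: mul_one (→) rewrites (((- (-2 + (a * 1))) * 1) * 1) into ((- (-2 + (a * 1))) * 1)
step 4: mul_one (→) rewrites ((- (-2 + (a * 1))) * 1) into (- (-2 + (a * 1)))
step 5: mul_one (→) rewrites (a * 1) into a, now (- (-2 + a))
step 6: mul_one (←) rewrites (-2 + a) into ((-2 + a) * 1), now (- ((-2 + a) * 1))
step 7: add_comm (→) rewrites (-2 + a) into (a + -2), now (- ((a + -2) * 1))
step 8: mul_one (←) rewrites a into (a * 1), now (- (((a * 1) + -2) * 1))
step 9: mul_one (←) rewrites (((a * 1) + -2) * 1) into ((((a * 1) + -2) * 1) * 1), which is E2

YES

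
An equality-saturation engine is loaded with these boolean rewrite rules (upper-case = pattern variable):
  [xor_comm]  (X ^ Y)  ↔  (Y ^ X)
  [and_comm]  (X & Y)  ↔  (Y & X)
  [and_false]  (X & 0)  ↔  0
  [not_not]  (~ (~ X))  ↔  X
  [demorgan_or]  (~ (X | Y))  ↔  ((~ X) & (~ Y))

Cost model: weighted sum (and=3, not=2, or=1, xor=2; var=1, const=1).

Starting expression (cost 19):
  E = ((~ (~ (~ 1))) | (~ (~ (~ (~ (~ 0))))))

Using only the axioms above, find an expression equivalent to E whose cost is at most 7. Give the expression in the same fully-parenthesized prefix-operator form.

1. [not_not →] (~ (~ 1))  →  1;  E = ((~ 1) | (~ (~ (~ (~ (~ 0))))))
2. [not_not →] (~ (~ (~ (~ 0))))  →  (~ (~ 0));  E = ((~ 1) | (~ (~ (~ 0))))
3. [not_not →] (~ (~ (~ 0)))  →  (~ 0);  cost 7 ≤ 7, done

((~ 1) | (~ 0))   [cost 7]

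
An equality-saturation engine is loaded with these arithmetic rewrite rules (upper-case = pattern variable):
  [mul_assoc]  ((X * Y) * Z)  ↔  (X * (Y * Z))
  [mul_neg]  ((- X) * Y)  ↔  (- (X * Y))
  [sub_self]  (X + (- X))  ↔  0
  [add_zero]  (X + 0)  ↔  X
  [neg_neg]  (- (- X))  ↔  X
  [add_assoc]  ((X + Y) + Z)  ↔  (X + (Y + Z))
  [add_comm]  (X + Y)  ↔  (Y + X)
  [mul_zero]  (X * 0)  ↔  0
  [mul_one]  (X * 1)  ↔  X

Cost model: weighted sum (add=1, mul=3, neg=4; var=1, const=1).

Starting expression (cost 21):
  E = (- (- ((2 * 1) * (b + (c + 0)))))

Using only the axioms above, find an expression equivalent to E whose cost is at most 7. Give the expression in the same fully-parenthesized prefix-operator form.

(2 * (b + c))   [cost 7]

(1) (c + 0)  =[add_zero →]=  c    ⊢ (- (- ((2 * 1) * (b + c))))
(2) (2 * 1)  =[mul_one →]=  2    ⊢ (- (- (2 * (b + c))))
(3) (- (- (2 * (b + c))))  =[neg_neg →]=  (2 * (b + c))    ⊢ cost 7, within 7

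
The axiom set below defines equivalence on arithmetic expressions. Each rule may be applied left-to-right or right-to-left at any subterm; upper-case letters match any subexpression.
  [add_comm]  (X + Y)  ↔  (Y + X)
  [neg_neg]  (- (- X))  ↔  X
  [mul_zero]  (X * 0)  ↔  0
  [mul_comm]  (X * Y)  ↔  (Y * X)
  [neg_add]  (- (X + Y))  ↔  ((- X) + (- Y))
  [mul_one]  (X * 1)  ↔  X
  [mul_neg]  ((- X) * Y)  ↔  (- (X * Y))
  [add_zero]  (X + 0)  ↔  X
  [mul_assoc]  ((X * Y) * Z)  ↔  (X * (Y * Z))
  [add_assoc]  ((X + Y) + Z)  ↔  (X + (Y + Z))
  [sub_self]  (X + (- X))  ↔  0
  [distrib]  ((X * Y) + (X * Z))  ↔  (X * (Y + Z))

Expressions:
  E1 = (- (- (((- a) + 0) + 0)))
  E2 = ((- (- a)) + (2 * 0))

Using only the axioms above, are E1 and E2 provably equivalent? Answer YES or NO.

NO

All listed rules preserve value, hence provable equivalence implies equal values everywhere; look for a separating assignment.
a=1 gives E1 ↦ -1, E2 ↦ 1; values differ ⇒ not provably equivalent.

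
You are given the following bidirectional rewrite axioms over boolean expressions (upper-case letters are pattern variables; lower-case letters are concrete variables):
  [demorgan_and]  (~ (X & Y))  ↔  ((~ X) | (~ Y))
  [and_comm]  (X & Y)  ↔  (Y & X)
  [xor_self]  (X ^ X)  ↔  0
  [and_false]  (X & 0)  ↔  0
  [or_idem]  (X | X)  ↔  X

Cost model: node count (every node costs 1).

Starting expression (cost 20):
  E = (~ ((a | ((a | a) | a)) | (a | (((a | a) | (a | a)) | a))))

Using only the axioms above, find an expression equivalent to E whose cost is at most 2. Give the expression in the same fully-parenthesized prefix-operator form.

1. [or_idem →] ((a | a) | (a | a))  →  (a | a);  E = (~ ((a | ((a | a) | a)) | (a | ((a | a) | a))))
2. [or_idem →] ((a | ((a | a) | a)) | (a | ((a | a) | a)))  →  (a | ((a | a) | a));  E = (~ (a | ((a | a) | a)))
3. [or_idem →] (a | a)  →  a;  E = (~ (a | (a | a)))
4. [or_idem →] (a | a)  →  a;  E = (~ (a | a))
5. [or_idem →] (a | a)  →  a;  cost 2 ≤ 2, done

(~ a)   [cost 2]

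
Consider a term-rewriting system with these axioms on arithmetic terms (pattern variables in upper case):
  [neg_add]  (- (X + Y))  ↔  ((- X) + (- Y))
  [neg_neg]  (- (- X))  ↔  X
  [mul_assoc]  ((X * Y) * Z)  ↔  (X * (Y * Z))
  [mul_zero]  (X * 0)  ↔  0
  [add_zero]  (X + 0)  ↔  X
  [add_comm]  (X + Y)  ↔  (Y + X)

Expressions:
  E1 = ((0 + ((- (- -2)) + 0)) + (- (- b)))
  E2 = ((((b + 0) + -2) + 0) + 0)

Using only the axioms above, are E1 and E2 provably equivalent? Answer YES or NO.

1. [add_zero →] ((- (- -2)) + 0)  →  (- (- -2));  E1 = ((0 + (- (- -2))) + (- (- b)))
2. [add_comm →] (0 + (- (- -2)))  →  ((- (- -2)) + 0);  E1 = (((- (- -2)) + 0) + (- (- b)))
3. [add_zero →] ((- (- -2)) + 0)  →  (- (- -2));  E1 = ((- (- -2)) + (- (- b)))
4. [add_comm →] ((- (- -2)) + (- (- b)))  →  ((- (- b)) + (- (- -2)))
5. [neg_neg →] (- (- b))  →  b;  E1 = (b + (- (- -2)))
6. [neg_neg →] (- (- -2))  →  -2;  E1 = (b + -2)
7. [add_zero ←] (b + -2)  →  ((b + -2) + 0)
8. [add_zero ←] ((b + -2) + 0)  →  (((b + -2) + 0) + 0)
9. [add_zero ←] b  →  (b + 0);  this is E2

YES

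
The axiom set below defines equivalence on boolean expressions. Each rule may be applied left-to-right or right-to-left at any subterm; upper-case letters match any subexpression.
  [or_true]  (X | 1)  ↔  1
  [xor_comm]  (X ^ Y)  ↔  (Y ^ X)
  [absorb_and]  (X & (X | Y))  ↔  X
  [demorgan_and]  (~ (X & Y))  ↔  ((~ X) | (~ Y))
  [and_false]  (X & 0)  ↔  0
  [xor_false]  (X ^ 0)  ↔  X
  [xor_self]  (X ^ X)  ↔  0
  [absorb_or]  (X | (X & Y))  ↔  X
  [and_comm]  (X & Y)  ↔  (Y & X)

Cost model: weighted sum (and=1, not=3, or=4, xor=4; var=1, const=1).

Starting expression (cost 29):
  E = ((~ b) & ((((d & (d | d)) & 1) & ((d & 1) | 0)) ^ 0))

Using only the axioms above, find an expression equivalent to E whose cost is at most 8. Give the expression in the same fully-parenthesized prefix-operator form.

step 1: absorb_and (→) rewrites (d & (d | d)) into d, now ((~ b) & (((d & 1) & ((d & 1) | 0)) ^ 0))
step 2: absorb_and (→) rewrites ((d & 1) & ((d & 1) | 0)) into (d & 1), now ((~ b) & ((d & 1) ^ 0))
step 3: xor_false (→) rewrites ((d & 1) ^ 0) into (d & 1), reaching cost 8 (bound 8)

((~ b) & (d & 1))   [cost 8]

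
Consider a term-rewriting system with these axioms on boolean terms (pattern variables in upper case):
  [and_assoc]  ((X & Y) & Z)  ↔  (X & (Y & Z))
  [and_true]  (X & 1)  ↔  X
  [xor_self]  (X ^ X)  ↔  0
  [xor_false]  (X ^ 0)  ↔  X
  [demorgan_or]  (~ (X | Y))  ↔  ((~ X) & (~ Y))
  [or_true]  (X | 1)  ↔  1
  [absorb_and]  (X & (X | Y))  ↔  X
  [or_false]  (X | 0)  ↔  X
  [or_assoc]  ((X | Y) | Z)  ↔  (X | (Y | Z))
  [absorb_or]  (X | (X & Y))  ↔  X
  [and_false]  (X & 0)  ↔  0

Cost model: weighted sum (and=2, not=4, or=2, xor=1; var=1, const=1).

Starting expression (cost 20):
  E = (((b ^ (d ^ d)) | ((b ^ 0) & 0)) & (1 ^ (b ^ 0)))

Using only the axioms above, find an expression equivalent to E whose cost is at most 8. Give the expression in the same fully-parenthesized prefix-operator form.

((b ^ 0) & (1 ^ b))   [cost 8]

1. [xor_self →] (d ^ d)  →  0;  E = (((b ^ 0) | ((b ^ 0) & 0)) & (1 ^ (b ^ 0)))
2. [absorb_or →] ((b ^ 0) | ((b ^ 0) & 0))  →  (b ^ 0);  E = ((b ^ 0) & (1 ^ (b ^ 0)))
3. [xor_false →] (b ^ 0)  →  b;  cost 8 ≤ 8, done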